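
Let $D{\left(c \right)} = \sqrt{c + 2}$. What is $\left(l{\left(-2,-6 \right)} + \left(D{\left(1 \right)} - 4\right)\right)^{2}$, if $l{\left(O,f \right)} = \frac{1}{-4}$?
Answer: $\frac{337}{16} - \frac{17 \sqrt{3}}{2} \approx 6.3401$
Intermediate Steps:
$D{\left(c \right)} = \sqrt{2 + c}$
$l{\left(O,f \right)} = - \frac{1}{4}$
$\left(l{\left(-2,-6 \right)} + \left(D{\left(1 \right)} - 4\right)\right)^{2} = \left(- \frac{1}{4} + \left(\sqrt{2 + 1} - 4\right)\right)^{2} = \left(- \frac{1}{4} - \left(4 - \sqrt{3}\right)\right)^{2} = \left(- \frac{17}{4} + \sqrt{3}\right)^{2}$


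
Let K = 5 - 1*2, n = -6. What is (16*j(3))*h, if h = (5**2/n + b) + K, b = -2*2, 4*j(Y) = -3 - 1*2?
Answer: 310/3 ≈ 103.33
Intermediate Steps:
K = 3 (K = 5 - 2 = 3)
j(Y) = -5/4 (j(Y) = (-3 - 1*2)/4 = (-3 - 2)/4 = (1/4)*(-5) = -5/4)
b = -4
h = -31/6 (h = (5**2/(-6) - 4) + 3 = (25*(-1/6) - 4) + 3 = (-25/6 - 4) + 3 = -49/6 + 3 = -31/6 ≈ -5.1667)
(16*j(3))*h = (16*(-5/4))*(-31/6) = -20*(-31/6) = 310/3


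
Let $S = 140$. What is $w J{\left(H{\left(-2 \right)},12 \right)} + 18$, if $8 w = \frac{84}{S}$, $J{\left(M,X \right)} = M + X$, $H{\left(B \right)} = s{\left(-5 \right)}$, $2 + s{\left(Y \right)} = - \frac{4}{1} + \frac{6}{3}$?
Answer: $\frac{93}{5} \approx 18.6$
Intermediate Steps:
$s{\left(Y \right)} = -4$ ($s{\left(Y \right)} = -2 + \left(- \frac{4}{1} + \frac{6}{3}\right) = -2 + \left(\left(-4\right) 1 + 6 \cdot \frac{1}{3}\right) = -2 + \left(-4 + 2\right) = -2 - 2 = -4$)
$H{\left(B \right)} = -4$
$w = \frac{3}{40}$ ($w = \frac{84 \cdot \frac{1}{140}}{8} = \frac{1}{8} \cdot \frac{3}{5} = \frac{3}{40} \approx 0.075$)
$w J{\left(H{\left(-2 \right)},12 \right)} + 18 = \frac{3 \left(-4 + 12\right)}{40} + 18 = \frac{3}{40} \cdot 8 + 18 = \frac{3}{5} + 18 = \frac{93}{5}$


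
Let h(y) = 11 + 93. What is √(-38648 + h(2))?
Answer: 4*I*√2409 ≈ 196.33*I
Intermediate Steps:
h(y) = 104
√(-38648 + h(2)) = √(-38648 + 104) = √(-38544) = 4*I*√2409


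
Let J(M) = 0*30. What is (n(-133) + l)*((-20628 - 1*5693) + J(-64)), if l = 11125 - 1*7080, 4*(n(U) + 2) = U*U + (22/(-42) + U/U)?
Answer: -18716626211/84 ≈ -2.2282e+8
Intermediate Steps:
J(M) = 0
n(U) = -79/42 + U²/4 (n(U) = -2 + (U*U + (22/(-42) + U/U))/4 = -2 + (U² + (22*(-1/42) + 1))/4 = -2 + (U² + (-11/21 + 1))/4 = -2 + (U² + 10/21)/4 = -2 + (10/21 + U²)/4 = -2 + (5/42 + U²/4) = -79/42 + U²/4)
l = 4045 (l = 11125 - 7080 = 4045)
(n(-133) + l)*((-20628 - 1*5693) + J(-64)) = ((-79/42 + (¼)*(-133)²) + 4045)*((-20628 - 1*5693) + 0) = ((-79/42 + (¼)*17689) + 4045)*((-20628 - 5693) + 0) = ((-79/42 + 17689/4) + 4045)*(-26321 + 0) = (371311/84 + 4045)*(-26321) = (711091/84)*(-26321) = -18716626211/84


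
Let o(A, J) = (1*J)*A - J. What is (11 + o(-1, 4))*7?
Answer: 21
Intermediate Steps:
o(A, J) = -J + A*J (o(A, J) = J*A - J = A*J - J = -J + A*J)
(11 + o(-1, 4))*7 = (11 + 4*(-1 - 1))*7 = (11 + 4*(-2))*7 = (11 - 8)*7 = 3*7 = 21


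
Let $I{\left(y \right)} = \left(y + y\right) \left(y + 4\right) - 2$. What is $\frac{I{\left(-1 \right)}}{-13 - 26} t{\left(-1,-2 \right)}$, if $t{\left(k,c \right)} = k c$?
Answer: $\frac{16}{39} \approx 0.41026$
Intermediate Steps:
$t{\left(k,c \right)} = c k$
$I{\left(y \right)} = -2 + 2 y \left(4 + y\right)$ ($I{\left(y \right)} = 2 y \left(4 + y\right) - 2 = -2 + 2 y \left(4 + y\right)$)
$\frac{I{\left(-1 \right)}}{-13 - 26} t{\left(-1,-2 \right)} = \frac{-2 + 2 \left(-1\right)^{2} + 8 \left(-1\right)}{-13 - 26} \left(\left(-2\right) \left(-1\right)\right) = \frac{-2 + 2 \cdot 1 - 8}{-39} \cdot 2 = \left(-2 + 2 - 8\right) \left(- \frac{1}{39}\right) 2 = \left(-8\right) \left(- \frac{1}{39}\right) 2 = \frac{8}{39} \cdot 2 = \frac{16}{39}$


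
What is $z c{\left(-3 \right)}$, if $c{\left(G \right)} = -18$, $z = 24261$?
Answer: $-436698$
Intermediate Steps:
$z c{\left(-3 \right)} = 24261 \left(-18\right) = -436698$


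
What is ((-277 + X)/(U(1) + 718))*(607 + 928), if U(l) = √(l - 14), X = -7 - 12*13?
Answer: -44085200/46867 + 61400*I*√13/46867 ≈ -940.64 + 4.7236*I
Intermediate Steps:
X = -163 (X = -7 - 156 = -163)
U(l) = √(-14 + l)
((-277 + X)/(U(1) + 718))*(607 + 928) = ((-277 - 163)/(√(-14 + 1) + 718))*(607 + 928) = -440/(√(-13) + 718)*1535 = -440/(I*√13 + 718)*1535 = -440/(718 + I*√13)*1535 = -675400/(718 + I*√13)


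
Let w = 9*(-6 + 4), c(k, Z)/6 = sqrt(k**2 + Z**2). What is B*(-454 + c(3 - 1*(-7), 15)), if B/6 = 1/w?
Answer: 454/3 - 10*sqrt(13) ≈ 115.28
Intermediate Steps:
c(k, Z) = 6*sqrt(Z**2 + k**2) (c(k, Z) = 6*sqrt(k**2 + Z**2) = 6*sqrt(Z**2 + k**2))
w = -18 (w = 9*(-2) = -18)
B = -1/3 (B = 6/(-18) = 6*(-1/18) = -1/3 ≈ -0.33333)
B*(-454 + c(3 - 1*(-7), 15)) = -(-454 + 6*sqrt(15**2 + (3 - 1*(-7))**2))/3 = -(-454 + 6*sqrt(225 + (3 + 7)**2))/3 = -(-454 + 6*sqrt(225 + 10**2))/3 = -(-454 + 6*sqrt(225 + 100))/3 = -(-454 + 6*sqrt(325))/3 = -(-454 + 6*(5*sqrt(13)))/3 = -(-454 + 30*sqrt(13))/3 = 454/3 - 10*sqrt(13)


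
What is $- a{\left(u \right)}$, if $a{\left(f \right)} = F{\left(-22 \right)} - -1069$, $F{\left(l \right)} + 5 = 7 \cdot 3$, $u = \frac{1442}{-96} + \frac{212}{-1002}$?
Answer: $-1085$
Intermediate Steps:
$u = - \frac{40701}{2672}$ ($u = 1442 \left(- \frac{1}{96}\right) + 212 \left(- \frac{1}{1002}\right) = - \frac{721}{48} - \frac{106}{501} = - \frac{40701}{2672} \approx -15.232$)
$F{\left(l \right)} = 16$ ($F{\left(l \right)} = -5 + 7 \cdot 3 = -5 + 21 = 16$)
$a{\left(f \right)} = 1085$ ($a{\left(f \right)} = 16 - -1069 = 16 + 1069 = 1085$)
$- a{\left(u \right)} = \left(-1\right) 1085 = -1085$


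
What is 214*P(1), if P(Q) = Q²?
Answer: 214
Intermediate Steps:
214*P(1) = 214*1² = 214*1 = 214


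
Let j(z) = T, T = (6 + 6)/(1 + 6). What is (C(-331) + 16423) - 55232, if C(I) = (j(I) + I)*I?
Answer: 491292/7 ≈ 70185.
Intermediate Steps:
T = 12/7 ≈ 1.7143
j(z) = 12/7
C(I) = I*(12/7 + I) (C(I) = (12/7 + I)*I = I*(12/7 + I))
(C(-331) + 16423) - 55232 = ((⅐)*(-331)*(12 + 7*(-331)) + 16423) - 55232 = ((⅐)*(-331)*(12 - 2317) + 16423) - 55232 = ((⅐)*(-331)*(-2305) + 16423) - 55232 = (762955/7 + 16423) - 55232 = 877916/7 - 55232 = 491292/7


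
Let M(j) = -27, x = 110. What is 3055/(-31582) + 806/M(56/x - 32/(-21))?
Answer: -25537577/852714 ≈ -29.949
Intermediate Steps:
3055/(-31582) + 806/M(56/x - 32/(-21)) = 3055/(-31582) + 806/(-27) = 3055*(-1/31582) + 806*(-1/27) = -3055/31582 - 806/27 = -25537577/852714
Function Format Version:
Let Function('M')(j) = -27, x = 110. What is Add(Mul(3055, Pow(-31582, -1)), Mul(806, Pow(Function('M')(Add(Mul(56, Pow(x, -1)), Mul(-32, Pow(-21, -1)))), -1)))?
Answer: Rational(-25537577, 852714) ≈ -29.949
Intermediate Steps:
Add(Mul(3055, Pow(-31582, -1)), Mul(806, Pow(Function('M')(Add(Mul(56, Pow(x, -1)), Mul(-32, Pow(-21, -1)))), -1))) = Add(Mul(3055, Pow(-31582, -1)), Mul(806, Pow(-27, -1))) = Add(Mul(3055, Rational(-1, 31582)), Mul(806, Rational(-1, 27))) = Add(Rational(-3055, 31582), Rational(-806, 27)) = Rational(-25537577, 852714)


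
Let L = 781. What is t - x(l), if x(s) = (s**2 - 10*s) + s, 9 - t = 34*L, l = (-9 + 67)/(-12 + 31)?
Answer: -9576191/361 ≈ -26527.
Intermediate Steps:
l = 58/19 ≈ 3.0526
t = -26545 (t = 9 - 34*781 = 9 - 1*26554 = 9 - 26554 = -26545)
x(s) = s**2 - 9*s
t - x(l) = -26545 - 58*(-9 + 58/19)/19 = -26545 - 58*(-113)/(19*19) = -26545 - 1*(-6554/361) = -26545 + 6554/361 = -9576191/361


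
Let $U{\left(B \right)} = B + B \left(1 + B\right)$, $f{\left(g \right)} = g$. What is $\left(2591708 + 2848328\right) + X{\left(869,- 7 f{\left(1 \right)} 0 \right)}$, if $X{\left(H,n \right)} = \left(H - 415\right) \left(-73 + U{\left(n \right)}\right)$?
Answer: $5406894$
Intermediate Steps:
$X{\left(H,n \right)} = \left(-415 + H\right) \left(-73 + n \left(2 + n\right)\right)$ ($X{\left(H,n \right)} = \left(H - 415\right) \left(-73 + n \left(2 + n\right)\right) = \left(-415 + H\right) \left(-73 + n \left(2 + n\right)\right)$)
$\left(2591708 + 2848328\right) + X{\left(869,- 7 f{\left(1 \right)} 0 \right)} = \left(2591708 + 2848328\right) + \left(30295 - 63437 - 415 \left(-7\right) 1 \cdot 0 \left(2 + \left(-7\right) 1 \cdot 0\right) + 869 \left(-7\right) 1 \cdot 0 \left(2 + \left(-7\right) 1 \cdot 0\right)\right) = 5440036 + \left(30295 - 63437 - 415 \left(\left(-7\right) 0\right) \left(2 - 0\right) + 869 \left(\left(-7\right) 0\right) \left(2 - 0\right)\right) = 5440036 + \left(30295 - 63437 - 0 \left(2 + 0\right) + 869 \cdot 0 \left(2 + 0\right)\right) = 5440036 + \left(30295 - 63437 - 0 \cdot 2 + 869 \cdot 0 \cdot 2\right) = 5440036 + \left(30295 - 63437 + 0 + 0\right) = 5440036 - 33142 = 5406894$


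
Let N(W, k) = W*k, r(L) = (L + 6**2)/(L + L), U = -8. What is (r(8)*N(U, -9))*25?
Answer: 4950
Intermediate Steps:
r(L) = (36 + L)/(2*L) (r(L) = (L + 36)/((2*L)) = (36 + L)*(1/(2*L)) = (36 + L)/(2*L))
(r(8)*N(U, -9))*25 = (((1/2)*(36 + 8)/8)*(-8*(-9)))*25 = (((1/2)*(1/8)*44)*72)*25 = ((11/4)*72)*25 = 198*25 = 4950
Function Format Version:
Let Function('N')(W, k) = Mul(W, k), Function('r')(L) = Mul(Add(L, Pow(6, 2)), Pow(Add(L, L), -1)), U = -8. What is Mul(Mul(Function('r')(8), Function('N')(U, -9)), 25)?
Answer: 4950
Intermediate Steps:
Function('r')(L) = Mul(Rational(1, 2), Pow(L, -1), Add(36, L)) (Function('r')(L) = Mul(Add(L, 36), Pow(Mul(2, L), -1)) = Mul(Add(36, L), Mul(Rational(1, 2), Pow(L, -1))) = Mul(Rational(1, 2), Pow(L, -1), Add(36, L)))
Mul(Mul(Function('r')(8), Function('N')(U, -9)), 25) = Mul(Mul(Mul(Rational(1, 2), Pow(8, -1), Add(36, 8)), Mul(-8, -9)), 25) = Mul(Mul(Mul(Rational(1, 2), Rational(1, 8), 44), 72), 25) = Mul(Mul(Rational(11, 4), 72), 25) = Mul(198, 25) = 4950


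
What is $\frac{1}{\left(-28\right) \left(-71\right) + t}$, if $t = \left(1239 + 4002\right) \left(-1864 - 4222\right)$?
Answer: $- \frac{1}{31894738} \approx -3.1353 \cdot 10^{-8}$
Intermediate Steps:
$t = -31896726$ ($t = 5241 \left(-6086\right) = -31896726$)
$\frac{1}{\left(-28\right) \left(-71\right) + t} = \frac{1}{\left(-28\right) \left(-71\right) - 31896726} = \frac{1}{1988 - 31896726} = \frac{1}{-31894738} = - \frac{1}{31894738}$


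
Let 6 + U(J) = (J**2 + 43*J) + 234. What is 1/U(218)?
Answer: 1/57126 ≈ 1.7505e-5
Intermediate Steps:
U(J) = 228 + J**2 + 43*J (U(J) = -6 + ((J**2 + 43*J) + 234) = -6 + (234 + J**2 + 43*J) = 228 + J**2 + 43*J)
1/U(218) = 1/(228 + 218**2 + 43*218) = 1/(228 + 47524 + 9374) = 1/57126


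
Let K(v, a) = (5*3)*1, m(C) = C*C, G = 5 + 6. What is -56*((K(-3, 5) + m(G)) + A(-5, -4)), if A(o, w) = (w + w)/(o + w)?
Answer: -68992/9 ≈ -7665.8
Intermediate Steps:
G = 11
A(o, w) = 2*w/(o + w) (A(o, w) = (2*w)/(o + w) = 2*w/(o + w))
m(C) = C²
K(v, a) = 15 (K(v, a) = 15*1 = 15)
-56*((K(-3, 5) + m(G)) + A(-5, -4)) = -56*((15 + 11²) + 2*(-4)/(-5 - 4)) = -56*((15 + 121) + 2*(-4)/(-9)) = -56*(136 + 2*(-4)*(-⅑)) = -56*(136 + 8/9) = -56*1232/9 = -68992/9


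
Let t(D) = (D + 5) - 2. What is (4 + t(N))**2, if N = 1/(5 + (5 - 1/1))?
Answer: 4096/81 ≈ 50.568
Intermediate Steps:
N = 1/9 (N = 1/(5 + (5 - 1*1)) = 1/(5 + (5 - 1)) = 1/(5 + 4) = 1/9 ≈ 0.11111)
t(D) = 3 + D (t(D) = (5 + D) - 2 = 3 + D)
(4 + t(N))**2 = (4 + (3 + 1/9))**2 = (4 + 28/9)**2 = (64/9)**2 = 4096/81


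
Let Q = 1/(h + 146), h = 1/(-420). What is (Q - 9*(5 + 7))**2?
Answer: 43851307809024/3760019761 ≈ 11663.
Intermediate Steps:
h = -1/420 ≈ -0.0023810
Q = 420/61319 (Q = 1/(-1/420 + 146) = 1/(61319/420) = 420/61319 ≈ 0.0068494)
(Q - 9*(5 + 7))**2 = (420/61319 - 9*(5 + 7))**2 = (420/61319 - 9*12)**2 = (420/61319 - 108)**2 = (-6622032/61319)**2 = 43851307809024/3760019761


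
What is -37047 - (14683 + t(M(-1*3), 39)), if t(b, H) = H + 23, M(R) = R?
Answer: -51792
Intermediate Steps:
t(b, H) = 23 + H
-37047 - (14683 + t(M(-1*3), 39)) = -37047 - (14683 + (23 + 39)) = -37047 - (14683 + 62) = -37047 - 1*14745 = -37047 - 14745 = -51792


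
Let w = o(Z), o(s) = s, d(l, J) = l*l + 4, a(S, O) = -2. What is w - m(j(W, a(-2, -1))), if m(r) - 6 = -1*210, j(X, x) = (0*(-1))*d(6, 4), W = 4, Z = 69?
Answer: 273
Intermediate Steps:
d(l, J) = 4 + l² (d(l, J) = l² + 4 = 4 + l²)
j(X, x) = 0 (j(X, x) = (0*(-1))*(4 + 6²) = 0*(4 + 36) = 0*40 = 0)
w = 69
m(r) = -204 (m(r) = 6 - 1*210 = 6 - 210 = -204)
w - m(j(W, a(-2, -1))) = 69 - 1*(-204) = 69 + 204 = 273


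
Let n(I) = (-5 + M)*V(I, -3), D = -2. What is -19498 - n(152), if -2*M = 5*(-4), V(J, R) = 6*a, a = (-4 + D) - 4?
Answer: -19198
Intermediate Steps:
a = -10 (a = (-4 - 2) - 4 = -6 - 4 = -10)
V(J, R) = -60 (V(J, R) = 6*(-10) = -60)
M = 10 (M = -5*(-4)/2 = -½*(-20) = 10)
n(I) = -300 (n(I) = (-5 + 10)*(-60) = 5*(-60) = -300)
-19498 - n(152) = -19498 - 1*(-300) = -19498 + 300 = -19198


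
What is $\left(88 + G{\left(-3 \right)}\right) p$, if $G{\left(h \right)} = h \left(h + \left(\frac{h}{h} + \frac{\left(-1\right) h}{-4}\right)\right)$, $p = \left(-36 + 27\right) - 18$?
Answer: $- \frac{10395}{4} \approx -2598.8$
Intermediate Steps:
$p = -27$ ($p = -9 - 18 = -27$)
$G{\left(h \right)} = h \left(1 + \frac{5 h}{4}\right)$ ($G{\left(h \right)} = h \left(h + \left(1 + - h \left(- \frac{1}{4}\right)\right)\right) = h \left(h + \left(1 + \frac{h}{4}\right)\right) = h \left(1 + \frac{5 h}{4}\right)$)
$\left(88 + G{\left(-3 \right)}\right) p = \left(88 + \frac{1}{4} \left(-3\right) \left(4 + 5 \left(-3\right)\right)\right) \left(-27\right) = \left(88 + \frac{1}{4} \left(-3\right) \left(4 - 15\right)\right) \left(-27\right) = \left(88 + \frac{1}{4} \left(-3\right) \left(-11\right)\right) \left(-27\right) = \left(88 + \frac{33}{4}\right) \left(-27\right) = \frac{385}{4} \left(-27\right) = - \frac{10395}{4}$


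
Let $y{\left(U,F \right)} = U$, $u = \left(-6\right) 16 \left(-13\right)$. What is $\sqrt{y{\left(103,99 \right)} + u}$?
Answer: $\sqrt{1351} \approx 36.756$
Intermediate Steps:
$u = 1248$ ($u = \left(-96\right) \left(-13\right) = 1248$)
$\sqrt{y{\left(103,99 \right)} + u} = \sqrt{103 + 1248} = \sqrt{1351}$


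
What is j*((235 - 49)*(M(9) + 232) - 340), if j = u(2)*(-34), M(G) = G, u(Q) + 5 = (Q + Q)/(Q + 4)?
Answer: 19662812/3 ≈ 6.5543e+6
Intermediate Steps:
u(Q) = -5 + 2*Q/(4 + Q) (u(Q) = -5 + (Q + Q)/(Q + 4) = -5 + (2*Q)/(4 + Q) = -5 + 2*Q/(4 + Q))
j = 442/3 (j = ((-20 - 3*2)/(4 + 2))*(-34) = ((-20 - 6)/6)*(-34) = ((⅙)*(-26))*(-34) = -13/3*(-34) = 442/3 ≈ 147.33)
j*((235 - 49)*(M(9) + 232) - 340) = 442*((235 - 49)*(9 + 232) - 340)/3 = 442*(186*241 - 340)/3 = 442*(44826 - 340)/3 = (442/3)*44486 = 19662812/3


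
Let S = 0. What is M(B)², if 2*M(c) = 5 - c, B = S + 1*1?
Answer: 4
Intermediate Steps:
B = 1 (B = 0 + 1*1 = 0 + 1 = 1)
M(c) = 5/2 - c/2 (M(c) = (5 - c)/2 = 5/2 - c/2)
M(B)² = (5/2 - ½*1)² = (5/2 - ½)² = 2² = 4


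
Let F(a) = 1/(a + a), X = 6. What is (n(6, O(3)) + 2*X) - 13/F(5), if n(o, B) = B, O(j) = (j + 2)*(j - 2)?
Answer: -113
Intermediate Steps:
O(j) = (-2 + j)*(2 + j) (O(j) = (2 + j)*(-2 + j) = (-2 + j)*(2 + j))
F(a) = 1/(2*a)
(n(6, O(3)) + 2*X) - 13/F(5) = ((-4 + 3**2) + 2*6) - 13/((1/2)/5) = ((-4 + 9) + 12) - 13/((1/2)*(1/5)) = (5 + 12) - 13/1/10 = 17 - 13*10 = 17 - 130 = -113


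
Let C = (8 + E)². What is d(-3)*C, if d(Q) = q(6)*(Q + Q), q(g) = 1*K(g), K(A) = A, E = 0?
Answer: -2304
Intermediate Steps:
q(g) = g (q(g) = 1*g = g)
C = 64 (C = (8 + 0)² = 8² = 64)
d(Q) = 12*Q (d(Q) = 6*(Q + Q) = 6*(2*Q) = 12*Q)
d(-3)*C = (12*(-3))*64 = -36*64 = -2304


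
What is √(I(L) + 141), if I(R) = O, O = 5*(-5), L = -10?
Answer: 2*√29 ≈ 10.770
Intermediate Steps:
O = -25
I(R) = -25
√(I(L) + 141) = √(-25 + 141) = √116 = 2*√29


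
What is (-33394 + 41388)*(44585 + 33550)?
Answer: 624611190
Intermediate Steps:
(-33394 + 41388)*(44585 + 33550) = 7994*78135 = 624611190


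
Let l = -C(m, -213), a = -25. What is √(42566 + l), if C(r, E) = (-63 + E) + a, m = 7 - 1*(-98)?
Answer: 3*√4763 ≈ 207.04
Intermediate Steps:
m = 105 (m = 7 + 98 = 105)
C(r, E) = -88 + E (C(r, E) = (-63 + E) - 25 = -88 + E)
l = 301 (l = -(-88 - 213) = -1*(-301) = 301)
√(42566 + l) = √(42566 + 301) = √42867 = 3*√4763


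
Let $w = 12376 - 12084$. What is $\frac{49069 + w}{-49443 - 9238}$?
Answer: $- \frac{49361}{58681} \approx -0.84118$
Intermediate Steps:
$w = 292$ ($w = 12376 - 12084 = 292$)
$\frac{49069 + w}{-49443 - 9238} = \frac{49069 + 292}{-49443 - 9238} = \frac{49361}{-58681} = 49361 \left(- \frac{1}{58681}\right) = - \frac{49361}{58681}$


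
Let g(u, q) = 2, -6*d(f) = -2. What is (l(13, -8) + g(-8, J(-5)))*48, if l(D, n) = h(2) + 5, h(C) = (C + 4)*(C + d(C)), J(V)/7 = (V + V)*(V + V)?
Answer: 1008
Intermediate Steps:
d(f) = ⅓ (d(f) = -⅙*(-2) = ⅓)
J(V) = 28*V² (J(V) = 7*((V + V)*(V + V)) = 7*((2*V)*(2*V)) = 7*(4*V²) = 28*V²)
h(C) = (4 + C)*(⅓ + C) (h(C) = (C + 4)*(C + ⅓) = (4 + C)*(⅓ + C))
l(D, n) = 19 (l(D, n) = (4/3 + 2² + (13/3)*2) + 5 = (4/3 + 4 + 26/3) + 5 = 14 + 5 = 19)
(l(13, -8) + g(-8, J(-5)))*48 = (19 + 2)*48 = 21*48 = 1008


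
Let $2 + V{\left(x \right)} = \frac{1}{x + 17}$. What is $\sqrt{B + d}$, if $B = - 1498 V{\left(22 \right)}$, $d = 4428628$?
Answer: $\frac{\sqrt{6740441682}}{39} \approx 2105.1$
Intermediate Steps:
$V{\left(x \right)} = -2 + \frac{1}{17 + x}$ ($V{\left(x \right)} = -2 + \frac{1}{x + 17} = -2 + \frac{1}{17 + x}$)
$B = \frac{115346}{39}$ ($B = - 1498 \frac{-33 - 44}{17 + 22} = - 1498 \frac{-33 - 44}{39} = - 1498 \cdot \frac{1}{39} \left(-77\right) = \left(-1498\right) \left(- \frac{77}{39}\right) = \frac{115346}{39} \approx 2957.6$)
$\sqrt{B + d} = \sqrt{\frac{115346}{39} + 4428628} = \sqrt{\frac{172831838}{39}} = \frac{\sqrt{6740441682}}{39}$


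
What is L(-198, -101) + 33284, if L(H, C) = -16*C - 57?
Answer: 34843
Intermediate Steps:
L(H, C) = -57 - 16*C
L(-198, -101) + 33284 = (-57 - 16*(-101)) + 33284 = (-57 + 1616) + 33284 = 1559 + 33284 = 34843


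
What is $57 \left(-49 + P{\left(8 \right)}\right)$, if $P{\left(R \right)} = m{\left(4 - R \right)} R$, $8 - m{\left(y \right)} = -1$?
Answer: $1311$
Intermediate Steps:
$m{\left(y \right)} = 9$ ($m{\left(y \right)} = 8 - -1 = 8 + 1 = 9$)
$P{\left(R \right)} = 9 R$
$57 \left(-49 + P{\left(8 \right)}\right) = 57 \left(-49 + 9 \cdot 8\right) = 57 \left(-49 + 72\right) = 57 \cdot 23 = 1311$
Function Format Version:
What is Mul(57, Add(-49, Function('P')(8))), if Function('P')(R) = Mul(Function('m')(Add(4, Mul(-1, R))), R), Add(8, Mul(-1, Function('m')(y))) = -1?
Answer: 1311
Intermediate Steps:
Function('m')(y) = 9 (Function('m')(y) = Add(8, Mul(-1, -1)) = Add(8, 1) = 9)
Function('P')(R) = Mul(9, R)
Mul(57, Add(-49, Function('P')(8))) = Mul(57, Add(-49, Mul(9, 8))) = Mul(57, Add(-49, 72)) = Mul(57, 23) = 1311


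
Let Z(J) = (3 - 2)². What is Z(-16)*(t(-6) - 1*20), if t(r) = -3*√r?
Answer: -20 - 3*I*√6 ≈ -20.0 - 7.3485*I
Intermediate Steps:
Z(J) = 1 (Z(J) = 1² = 1)
Z(-16)*(t(-6) - 1*20) = 1*(-3*I*√6 - 1*20) = 1*(-3*I*√6 - 20) = 1*(-20 - 3*I*√6) = -20 - 3*I*√6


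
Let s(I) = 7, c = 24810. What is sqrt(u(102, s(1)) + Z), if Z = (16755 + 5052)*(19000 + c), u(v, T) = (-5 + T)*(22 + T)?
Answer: 2*sqrt(238841182) ≈ 30909.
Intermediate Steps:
Z = 955364670 (Z = (16755 + 5052)*(19000 + 24810) = 21807*43810 = 955364670)
sqrt(u(102, s(1)) + Z) = sqrt((-110 + 7**2 + 17*7) + 955364670) = sqrt((-110 + 49 + 119) + 955364670) = sqrt(58 + 955364670) = sqrt(955364728) = 2*sqrt(238841182)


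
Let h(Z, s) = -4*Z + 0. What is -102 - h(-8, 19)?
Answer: -134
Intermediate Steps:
h(Z, s) = -4*Z
-102 - h(-8, 19) = -102 - (-4)*(-8) = -102 - 1*32 = -102 - 32 = -134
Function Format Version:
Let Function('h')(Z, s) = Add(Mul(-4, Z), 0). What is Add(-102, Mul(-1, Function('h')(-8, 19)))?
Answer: -134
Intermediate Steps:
Function('h')(Z, s) = Mul(-4, Z)
Add(-102, Mul(-1, Function('h')(-8, 19))) = Add(-102, Mul(-1, Mul(-4, -8))) = Add(-102, Mul(-1, 32)) = Add(-102, -32) = -134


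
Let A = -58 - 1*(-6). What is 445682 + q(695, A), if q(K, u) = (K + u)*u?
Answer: 412246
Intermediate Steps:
A = -52 (A = -58 + 6 = -52)
q(K, u) = u*(K + u)
445682 + q(695, A) = 445682 - 52*(695 - 52) = 445682 - 52*643 = 445682 - 33436 = 412246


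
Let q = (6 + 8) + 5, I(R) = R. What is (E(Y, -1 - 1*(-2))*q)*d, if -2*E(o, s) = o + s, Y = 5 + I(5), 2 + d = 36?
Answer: -3553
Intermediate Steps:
d = 34 (d = -2 + 36 = 34)
q = 19 (q = 14 + 5 = 19)
Y = 10 (Y = 5 + 5 = 10)
E(o, s) = -o/2 - s/2 (E(o, s) = -(o + s)/2 = -o/2 - s/2)
(E(Y, -1 - 1*(-2))*q)*d = ((-½*10 - (-1 - 1*(-2))/2)*19)*34 = ((-5 - (-1 + 2)/2)*19)*34 = ((-5 - ½*1)*19)*34 = ((-5 - ½)*19)*34 = -11/2*19*34 = -209/2*34 = -3553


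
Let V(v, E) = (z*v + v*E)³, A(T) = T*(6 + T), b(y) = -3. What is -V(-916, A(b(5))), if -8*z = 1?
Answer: -4671700873813/8 ≈ -5.8396e+11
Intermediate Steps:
z = -⅛ (z = -⅛*1 = -⅛ ≈ -0.12500)
V(v, E) = (-v/8 + E*v)³ (V(v, E) = (-v/8 + v*E)³ = (-v/8 + E*v)³)
-V(-916, A(b(5))) = -(-916)³*(-1 + 8*(-3*(6 - 3)))³/512 = -(-768575296)*(-1 + 8*(-3*3))³/512 = -(-768575296)*(-1 + 8*(-9))³/512 = -(-768575296)*(-1 - 72)³/512 = -(-768575296)*(-73)³/512 = -(-768575296)*(-389017)/512 = -1*4671700873813/8 = -4671700873813/8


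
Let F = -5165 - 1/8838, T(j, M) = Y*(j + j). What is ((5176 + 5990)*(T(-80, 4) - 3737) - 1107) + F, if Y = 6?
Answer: -463579384213/8838 ≈ -5.2453e+7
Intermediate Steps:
T(j, M) = 12*j (T(j, M) = 6*(j + j) = 6*(2*j) = 12*j)
F = -45648271/8838 (F = -5165 - 1*1/8838 = -5165 - 1/8838 = -45648271/8838 ≈ -5165.0)
((5176 + 5990)*(T(-80, 4) - 3737) - 1107) + F = ((5176 + 5990)*(12*(-80) - 3737) - 1107) - 45648271/8838 = (11166*(-960 - 3737) - 1107) - 45648271/8838 = (11166*(-4697) - 1107) - 45648271/8838 = (-52446702 - 1107) - 45648271/8838 = -52447809 - 45648271/8838 = -463579384213/8838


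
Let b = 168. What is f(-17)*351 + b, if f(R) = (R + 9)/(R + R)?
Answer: 4260/17 ≈ 250.59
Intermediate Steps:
f(R) = (9 + R)/(2*R) (f(R) = (9 + R)/((2*R)) = (9 + R)*(1/(2*R)) = (9 + R)/(2*R))
f(-17)*351 + b = ((½)*(9 - 17)/(-17))*351 + 168 = ((½)*(-1/17)*(-8))*351 + 168 = (4/17)*351 + 168 = 1404/17 + 168 = 4260/17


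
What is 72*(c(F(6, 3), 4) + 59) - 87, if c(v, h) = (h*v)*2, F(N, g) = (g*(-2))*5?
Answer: -13119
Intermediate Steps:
F(N, g) = -10*g (F(N, g) = -2*g*5 = -10*g)
c(v, h) = 2*h*v
72*(c(F(6, 3), 4) + 59) - 87 = 72*(2*4*(-10*3) + 59) - 87 = 72*(2*4*(-30) + 59) - 87 = 72*(-240 + 59) - 87 = 72*(-181) - 87 = -13032 - 87 = -13119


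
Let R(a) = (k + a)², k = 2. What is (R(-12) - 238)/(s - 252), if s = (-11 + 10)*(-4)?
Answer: 69/124 ≈ 0.55645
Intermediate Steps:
s = 4 (s = -1*(-4) = 4)
R(a) = (2 + a)²
(R(-12) - 238)/(s - 252) = ((2 - 12)² - 238)/(4 - 252) = ((-10)² - 238)/(-248) = (100 - 238)*(-1/248) = -138*(-1/248) = 69/124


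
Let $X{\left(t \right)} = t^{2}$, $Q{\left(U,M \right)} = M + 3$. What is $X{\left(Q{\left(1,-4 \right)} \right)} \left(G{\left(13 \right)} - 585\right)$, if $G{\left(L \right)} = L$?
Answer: $-572$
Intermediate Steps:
$Q{\left(U,M \right)} = 3 + M$
$X{\left(Q{\left(1,-4 \right)} \right)} \left(G{\left(13 \right)} - 585\right) = \left(3 - 4\right)^{2} \left(13 - 585\right) = \left(-1\right)^{2} \left(-572\right) = 1 \left(-572\right) = -572$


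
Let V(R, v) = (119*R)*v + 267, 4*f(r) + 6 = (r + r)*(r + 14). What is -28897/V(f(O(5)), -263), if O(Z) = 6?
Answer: 57794/3661215 ≈ 0.015785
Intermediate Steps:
f(r) = -3/2 + r*(14 + r)/2 (f(r) = -3/2 + ((r + r)*(r + 14))/4 = -3/2 + ((2*r)*(14 + r))/4 = -3/2 + (2*r*(14 + r))/4 = -3/2 + r*(14 + r)/2)
V(R, v) = 267 + 119*R*v (V(R, v) = 119*R*v + 267 = 267 + 119*R*v)
-28897/V(f(O(5)), -263) = -28897/(267 + 119*(-3/2 + (½)*6² + 7*6)*(-263)) = -28897/(267 + 119*(-3/2 + (½)*36 + 42)*(-263)) = -28897/(267 + 119*(-3/2 + 18 + 42)*(-263)) = -28897/(267 + 119*(117/2)*(-263)) = -28897/(267 - 3661749/2) = -28897/(-3661215/2) = -28897*(-2/3661215) = 57794/3661215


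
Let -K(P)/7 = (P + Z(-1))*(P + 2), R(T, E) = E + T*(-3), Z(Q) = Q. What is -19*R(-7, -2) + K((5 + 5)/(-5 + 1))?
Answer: -1493/4 ≈ -373.25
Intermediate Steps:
R(T, E) = E - 3*T
K(P) = -7*(-1 + P)*(2 + P) (K(P) = -7*(P - 1)*(P + 2) = -7*(-1 + P)*(2 + P))
-19*R(-7, -2) + K((5 + 5)/(-5 + 1)) = -19*(-2 - 3*(-7)) + (14 - 7*(5 + 5)/(-5 + 1) - 7*(5 + 5)²/(-5 + 1)²) = -19*(-2 + 21) + (14 - 70/(-4) - 7*(10/(-4))²) = -19*19 + (14 - 70*(-1)/4 - 7*(10*(-¼))²) = -361 + (14 - 7*(-5/2) - 7*(-5/2)²) = -361 + (14 + 35/2 - 7*25/4) = -361 + (14 + 35/2 - 175/4) = -361 - 49/4 = -1493/4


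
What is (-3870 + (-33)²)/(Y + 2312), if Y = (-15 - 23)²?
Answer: -927/1252 ≈ -0.74042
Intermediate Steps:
Y = 1444 (Y = (-38)² = 1444)
(-3870 + (-33)²)/(Y + 2312) = (-3870 + (-33)²)/(1444 + 2312) = (-3870 + 1089)/3756 = -2781*1/3756 = -927/1252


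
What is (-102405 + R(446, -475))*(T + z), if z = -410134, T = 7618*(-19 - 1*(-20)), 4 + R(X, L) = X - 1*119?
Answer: 41089638312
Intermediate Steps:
R(X, L) = -123 + X (R(X, L) = -4 + (X - 1*119) = -4 + (X - 119) = -4 + (-119 + X) = -123 + X)
T = 7618 (T = 7618*(-19 + 20) = 7618*1 = 7618)
(-102405 + R(446, -475))*(T + z) = (-102405 + (-123 + 446))*(7618 - 410134) = (-102405 + 323)*(-402516) = -102082*(-402516) = 41089638312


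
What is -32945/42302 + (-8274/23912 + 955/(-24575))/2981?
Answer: -412291966306393/529302895541420 ≈ -0.77893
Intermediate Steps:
-32945/42302 + (-8274/23912 + 955/(-24575))/2981 = -32945*1/42302 + (-8274*1/23912 + 955*(-1/24575))*(1/2981) = -32945/42302 + (-591/1708 - 191/4915)*(1/2981) = -32945/42302 - 3230993/8394820*1/2981 = -32945/42302 - 3230993/25024958420 = -412291966306393/529302895541420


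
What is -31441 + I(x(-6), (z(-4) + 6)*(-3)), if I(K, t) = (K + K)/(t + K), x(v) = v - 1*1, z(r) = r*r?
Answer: -2295179/73 ≈ -31441.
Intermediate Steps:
z(r) = r²
x(v) = -1 + v (x(v) = v - 1 = -1 + v)
I(K, t) = 2*K/(K + t) (I(K, t) = (2*K)/(K + t) = 2*K/(K + t))
-31441 + I(x(-6), (z(-4) + 6)*(-3)) = -31441 + 2*(-1 - 6)/((-1 - 6) + ((-4)² + 6)*(-3)) = -31441 + 2*(-7)/(-7 + (16 + 6)*(-3)) = -31441 + 2*(-7)/(-7 + 22*(-3)) = -31441 + 2*(-7)/(-7 - 66) = -31441 + 2*(-7)/(-73) = -31441 + 2*(-7)*(-1/73) = -31441 + 14/73 = -2295179/73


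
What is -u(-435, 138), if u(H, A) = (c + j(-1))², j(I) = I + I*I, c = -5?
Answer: -25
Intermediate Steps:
j(I) = I + I²
u(H, A) = 25 (u(H, A) = (-5 - (1 - 1))² = (-5 - 1*0)² = (-5 + 0)² = (-5)² = 25)
-u(-435, 138) = -1*25 = -25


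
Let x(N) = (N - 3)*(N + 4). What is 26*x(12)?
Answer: 3744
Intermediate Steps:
x(N) = (-3 + N)*(4 + N)
26*x(12) = 26*(-12 + 12 + 12**2) = 26*(-12 + 12 + 144) = 26*144 = 3744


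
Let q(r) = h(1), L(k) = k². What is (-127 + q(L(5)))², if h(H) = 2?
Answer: 15625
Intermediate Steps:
q(r) = 2
(-127 + q(L(5)))² = (-127 + 2)² = (-125)² = 15625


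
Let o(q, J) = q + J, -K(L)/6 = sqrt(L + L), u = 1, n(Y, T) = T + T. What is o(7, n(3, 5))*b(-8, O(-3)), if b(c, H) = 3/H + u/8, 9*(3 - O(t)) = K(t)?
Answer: 4267/280 - 102*I*sqrt(6)/35 ≈ 15.239 - 7.1385*I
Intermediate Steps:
n(Y, T) = 2*T
K(L) = -6*sqrt(2)*sqrt(L) (K(L) = -6*sqrt(L + L) = -6*sqrt(2)*sqrt(L))
O(t) = 3 + 2*sqrt(2)*sqrt(t)/3 (O(t) = 3 - (-2)*sqrt(2)*sqrt(t)/3 = 3 + 2*sqrt(2)*sqrt(t)/3)
b(c, H) = 1/8 + 3/H (b(c, H) = 3/H + 1/8 = 1/8 + 3/H)
o(q, J) = J + q
o(7, n(3, 5))*b(-8, O(-3)) = (2*5 + 7)*((24 + (3 + 2*sqrt(2)*sqrt(-3)/3))/(8*(3 + 2*sqrt(2)*sqrt(-3)/3))) = (10 + 7)*((24 + (3 + 2*sqrt(2)*(I*sqrt(3))/3))/(8*(3 + 2*sqrt(2)*(I*sqrt(3))/3))) = 17*((24 + (3 + 2*I*sqrt(6)/3))/(8*(3 + 2*I*sqrt(6)/3))) = 17*((27 + 2*I*sqrt(6)/3)/(8*(3 + 2*I*sqrt(6)/3))) = 17*(27 + 2*I*sqrt(6)/3)/(8*(3 + 2*I*sqrt(6)/3))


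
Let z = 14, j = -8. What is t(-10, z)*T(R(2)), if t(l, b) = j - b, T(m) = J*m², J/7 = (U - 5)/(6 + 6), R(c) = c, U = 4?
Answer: 154/3 ≈ 51.333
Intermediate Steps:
J = -7/12 (J = 7*((4 - 5)/(6 + 6)) = 7*(-1/12) = -7/12 ≈ -0.58333)
T(m) = -7*m²/12
t(l, b) = -8 - b
t(-10, z)*T(R(2)) = (-8 - 1*14)*(-7/12*2²) = (-8 - 14)*(-7/12*4) = -22*(-7/3) = 154/3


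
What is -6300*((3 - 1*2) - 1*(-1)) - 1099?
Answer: -13699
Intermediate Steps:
-6300*((3 - 1*2) - 1*(-1)) - 1099 = -6300*((3 - 2) + 1) - 1099 = -6300*(1 + 1) - 1099 = -6300*2 - 1099 = -12600 - 1099 = -13699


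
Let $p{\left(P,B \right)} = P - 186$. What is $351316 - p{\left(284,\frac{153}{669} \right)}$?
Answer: $351218$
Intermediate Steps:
$p{\left(P,B \right)} = -186 + P$ ($p{\left(P,B \right)} = P - 186 = -186 + P$)
$351316 - p{\left(284,\frac{153}{669} \right)} = 351316 - \left(-186 + 284\right) = 351316 - 98 = 351218$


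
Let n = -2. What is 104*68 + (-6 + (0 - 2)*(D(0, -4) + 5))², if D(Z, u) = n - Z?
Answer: 7216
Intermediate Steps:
D(Z, u) = -2 - Z
104*68 + (-6 + (0 - 2)*(D(0, -4) + 5))² = 104*68 + (-6 + (0 - 2)*((-2 - 1*0) + 5))² = 7072 + (-6 - 2*((-2 + 0) + 5))² = 7072 + (-6 - 2*(-2 + 5))² = 7072 + (-6 - 2*3)² = 7072 + (-6 - 6)² = 7072 + (-12)² = 7072 + 144 = 7216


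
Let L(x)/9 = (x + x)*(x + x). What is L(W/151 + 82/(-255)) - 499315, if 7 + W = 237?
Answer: -82247204589579/164737225 ≈ -4.9926e+5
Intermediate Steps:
W = 230 (W = -7 + 237 = 230)
L(x) = 36*x² (L(x) = 9*((x + x)*(x + x)) = 9*((2*x)*(2*x)) = 9*(4*x²) = 36*x²)
L(W/151 + 82/(-255)) - 499315 = 36*(230/151 + 82/(-255))² - 499315 = 36*(230*(1/151) + 82*(-1/255))² - 499315 = 36*(230/151 - 82/255)² - 499315 = 36*(46268/38505)² - 499315 = 36*(2140727824/1482635025) - 499315 = 8562911296/164737225 - 499315 = -82247204589579/164737225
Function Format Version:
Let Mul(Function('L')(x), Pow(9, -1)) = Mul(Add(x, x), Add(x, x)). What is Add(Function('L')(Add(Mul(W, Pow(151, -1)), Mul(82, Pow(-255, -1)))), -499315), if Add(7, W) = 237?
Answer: Rational(-82247204589579, 164737225) ≈ -4.9926e+5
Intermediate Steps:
W = 230 (W = Add(-7, 237) = 230)
Function('L')(x) = Mul(36, Pow(x, 2)) (Function('L')(x) = Mul(9, Mul(Add(x, x), Add(x, x))) = Mul(9, Mul(Mul(2, x), Mul(2, x))) = Mul(9, Mul(4, Pow(x, 2))) = Mul(36, Pow(x, 2)))
Add(Function('L')(Add(Mul(W, Pow(151, -1)), Mul(82, Pow(-255, -1)))), -499315) = Add(Mul(36, Pow(Add(Mul(230, Pow(151, -1)), Mul(82, Pow(-255, -1))), 2)), -499315) = Add(Mul(36, Pow(Add(Mul(230, Rational(1, 151)), Mul(82, Rational(-1, 255))), 2)), -499315) = Add(Mul(36, Pow(Add(Rational(230, 151), Rational(-82, 255)), 2)), -499315) = Add(Mul(36, Pow(Rational(46268, 38505), 2)), -499315) = Add(Mul(36, Rational(2140727824, 1482635025)), -499315) = Add(Rational(8562911296, 164737225), -499315) = Rational(-82247204589579, 164737225)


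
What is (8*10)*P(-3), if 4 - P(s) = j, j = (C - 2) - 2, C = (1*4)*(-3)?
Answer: 1600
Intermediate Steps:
C = -12 (C = 4*(-3) = -12)
j = -16 (j = (-12 - 2) - 2 = -14 - 2 = -16)
P(s) = 20 (P(s) = 4 - 1*(-16) = 4 + 16 = 20)
(8*10)*P(-3) = (8*10)*20 = 80*20 = 1600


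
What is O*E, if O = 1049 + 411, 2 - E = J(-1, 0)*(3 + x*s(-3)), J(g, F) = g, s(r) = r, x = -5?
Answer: 29200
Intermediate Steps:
E = 20 (E = 2 - (-1)*(3 - 5*(-3)) = 2 - (-1)*(3 + 15) = 2 - (-1)*18 = 2 - 1*(-18) = 2 + 18 = 20)
O = 1460
O*E = 1460*20 = 29200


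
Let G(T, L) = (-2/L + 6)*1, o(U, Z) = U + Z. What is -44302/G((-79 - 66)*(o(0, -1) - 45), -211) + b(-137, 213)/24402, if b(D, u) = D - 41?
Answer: -57025834487/7735434 ≈ -7372.0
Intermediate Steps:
b(D, u) = -41 + D
G(T, L) = 6 - 2/L (G(T, L) = (6 - 2/L)*1 = 6 - 2/L)
-44302/G((-79 - 66)*(o(0, -1) - 45), -211) + b(-137, 213)/24402 = -44302/(6 - 2/(-211)) + (-41 - 137)/24402 = -44302/(6 - 2*(-1/211)) - 178*1/24402 = -44302/(6 + 2/211) - 89/12201 = -44302/1268/211 - 89/12201 = -44302*211/1268 - 89/12201 = -4673861/634 - 89/12201 = -57025834487/7735434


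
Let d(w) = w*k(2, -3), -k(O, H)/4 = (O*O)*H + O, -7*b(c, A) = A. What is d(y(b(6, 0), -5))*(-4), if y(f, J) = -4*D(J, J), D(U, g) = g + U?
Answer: -6400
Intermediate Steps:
b(c, A) = -A/7
D(U, g) = U + g
y(f, J) = -8*J (y(f, J) = -4*(J + J) = -8*J)
k(O, H) = -4*O - 4*H*O² (k(O, H) = -4*((O*O)*H + O) = -4*(O²*H + O) = -4*(H*O² + O) = -4*(O + H*O²) = -4*O - 4*H*O²)
d(w) = 40*w (d(w) = w*(-4*2*(1 - 3*2)) = w*(-4*2*(1 - 6)) = w*(-4*2*(-5)) = w*40 = 40*w)
d(y(b(6, 0), -5))*(-4) = (40*(-8*(-5)))*(-4) = (40*40)*(-4) = 1600*(-4) = -6400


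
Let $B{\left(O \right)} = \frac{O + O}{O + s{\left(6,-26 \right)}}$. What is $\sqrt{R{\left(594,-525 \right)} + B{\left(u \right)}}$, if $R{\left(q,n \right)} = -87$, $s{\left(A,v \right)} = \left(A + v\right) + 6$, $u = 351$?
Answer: $\frac{i \sqrt{9643929}}{337} \approx 9.215 i$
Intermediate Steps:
$s{\left(A,v \right)} = 6 + A + v$
$B{\left(O \right)} = \frac{2 O}{-14 + O}$ ($B{\left(O \right)} = \frac{O + O}{O + \left(6 + 6 - 26\right)} = \frac{2 O}{O - 14} = \frac{2 O}{-14 + O}$)
$\sqrt{R{\left(594,-525 \right)} + B{\left(u \right)}} = \sqrt{-87 + 2 \cdot 351 \frac{1}{-14 + 351}} = \sqrt{-87 + 2 \cdot 351 \cdot \frac{1}{337}} = \sqrt{-87 + \frac{702}{337}} = \sqrt{- \frac{28617}{337}} = \frac{i \sqrt{9643929}}{337}$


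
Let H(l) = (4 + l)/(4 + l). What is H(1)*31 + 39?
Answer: 70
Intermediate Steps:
H(l) = 1
H(1)*31 + 39 = 1*31 + 39 = 31 + 39 = 70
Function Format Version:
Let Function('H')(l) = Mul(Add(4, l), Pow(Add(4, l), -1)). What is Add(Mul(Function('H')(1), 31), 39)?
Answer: 70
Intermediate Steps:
Function('H')(l) = 1
Add(Mul(Function('H')(1), 31), 39) = Add(Mul(1, 31), 39) = Add(31, 39) = 70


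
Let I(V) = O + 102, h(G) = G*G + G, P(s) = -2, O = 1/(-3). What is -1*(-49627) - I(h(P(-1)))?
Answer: 148576/3 ≈ 49525.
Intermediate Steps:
O = -⅓ ≈ -0.33333
h(G) = G + G² (h(G) = G² + G = G + G²)
I(V) = 305/3 (I(V) = -⅓ + 102 = 305/3)
-1*(-49627) - I(h(P(-1))) = -1*(-49627) - 1*305/3 = 49627 - 305/3 = 148576/3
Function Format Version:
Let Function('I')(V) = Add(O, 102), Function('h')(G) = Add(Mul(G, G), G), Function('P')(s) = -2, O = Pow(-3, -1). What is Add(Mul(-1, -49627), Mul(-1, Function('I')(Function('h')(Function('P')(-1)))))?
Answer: Rational(148576, 3) ≈ 49525.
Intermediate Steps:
O = Rational(-1, 3) ≈ -0.33333
Function('h')(G) = Add(G, Pow(G, 2)) (Function('h')(G) = Add(Pow(G, 2), G) = Add(G, Pow(G, 2)))
Function('I')(V) = Rational(305, 3) (Function('I')(V) = Add(Rational(-1, 3), 102) = Rational(305, 3))
Add(Mul(-1, -49627), Mul(-1, Function('I')(Function('h')(Function('P')(-1))))) = Add(Mul(-1, -49627), Mul(-1, Rational(305, 3))) = Add(49627, Rational(-305, 3)) = Rational(148576, 3)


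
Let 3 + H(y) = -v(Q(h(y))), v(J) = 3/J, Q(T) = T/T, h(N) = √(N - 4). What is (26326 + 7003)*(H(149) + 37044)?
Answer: 1234439502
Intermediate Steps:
h(N) = √(-4 + N)
Q(T) = 1
H(y) = -6 (H(y) = -3 - 3/1 = -3 - 3 = -6)
(26326 + 7003)*(H(149) + 37044) = (26326 + 7003)*(-6 + 37044) = 33329*37038 = 1234439502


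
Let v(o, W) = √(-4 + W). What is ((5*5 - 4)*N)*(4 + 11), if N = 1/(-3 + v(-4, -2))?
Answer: -63 - 21*I*√6 ≈ -63.0 - 51.439*I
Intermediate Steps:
N = 1/(-3 + I*√6) (N = 1/(-3 + √(-4 - 2)) = 1/(-3 + √(-6)) = 1/(-3 + I*√6) ≈ -0.2 - 0.1633*I)
((5*5 - 4)*N)*(4 + 11) = ((5*5 - 4)*(-⅕ - I*√6/15))*(4 + 11) = ((25 - 4)*(-⅕ - I*√6/15))*15 = (21*(-⅕ - I*√6/15))*15 = (-21/5 - 7*I*√6/5)*15 = -63 - 21*I*√6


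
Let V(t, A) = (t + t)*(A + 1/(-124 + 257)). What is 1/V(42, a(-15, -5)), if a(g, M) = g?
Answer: -19/23928 ≈ -0.00079405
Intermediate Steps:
V(t, A) = 2*t*(1/133 + A) (V(t, A) = (2*t)*(A + 1/133) = (2*t)*(1/133 + A) = 2*t*(1/133 + A))
1/V(42, a(-15, -5)) = 1/((2/133)*42*(1 + 133*(-15))) = 1/((2/133)*42*(1 - 1995)) = 1/((2/133)*42*(-1994)) = 1/(-23928/19) = -19/23928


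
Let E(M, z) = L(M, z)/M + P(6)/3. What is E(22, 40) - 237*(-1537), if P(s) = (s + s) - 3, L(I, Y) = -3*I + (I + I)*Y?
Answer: 364349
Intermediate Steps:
L(I, Y) = -3*I + 2*I*Y (L(I, Y) = -3*I + (2*I)*Y = -3*I + 2*I*Y)
P(s) = -3 + 2*s (P(s) = 2*s - 3 = -3 + 2*s)
E(M, z) = 2*z (E(M, z) = (M*(-3 + 2*z))/M + (-3 + 2*6)/3 = (-3 + 2*z) + (-3 + 12)*(⅓) = (-3 + 2*z) + 9*(⅓) = (-3 + 2*z) + 3 = 2*z)
E(22, 40) - 237*(-1537) = 2*40 - 237*(-1537) = 80 + 364269 = 364349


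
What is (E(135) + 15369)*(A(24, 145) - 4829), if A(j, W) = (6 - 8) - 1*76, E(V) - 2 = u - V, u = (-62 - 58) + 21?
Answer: -74277259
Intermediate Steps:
u = -99 (u = -120 + 21 = -99)
E(V) = -97 - V (E(V) = 2 + (-99 - V) = -97 - V)
A(j, W) = -78 (A(j, W) = -2 - 76 = -78)
(E(135) + 15369)*(A(24, 145) - 4829) = ((-97 - 1*135) + 15369)*(-78 - 4829) = ((-97 - 135) + 15369)*(-4907) = (-232 + 15369)*(-4907) = 15137*(-4907) = -74277259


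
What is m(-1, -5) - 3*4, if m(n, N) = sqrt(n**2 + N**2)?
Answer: -12 + sqrt(26) ≈ -6.9010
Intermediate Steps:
m(n, N) = sqrt(N**2 + n**2)
m(-1, -5) - 3*4 = sqrt((-5)**2 + (-1)**2) - 3*4 = sqrt(25 + 1) - 12 = sqrt(26) - 12 = -12 + sqrt(26)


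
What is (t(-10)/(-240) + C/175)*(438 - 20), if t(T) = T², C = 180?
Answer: 53713/210 ≈ 255.78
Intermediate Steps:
(t(-10)/(-240) + C/175)*(438 - 20) = ((-10)²/(-240) + 180/175)*(438 - 20) = (100*(-1/240) + 180*(1/175))*418 = (-5/12 + 36/35)*418 = (257/420)*418 = 53713/210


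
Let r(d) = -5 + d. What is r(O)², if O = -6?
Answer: 121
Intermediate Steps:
r(O)² = (-5 - 6)² = (-11)² = 121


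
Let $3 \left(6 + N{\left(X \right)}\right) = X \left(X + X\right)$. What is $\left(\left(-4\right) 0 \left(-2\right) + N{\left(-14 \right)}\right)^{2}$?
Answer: $\frac{139876}{9} \approx 15542.0$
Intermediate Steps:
$N{\left(X \right)} = -6 + \frac{2 X^{2}}{3}$ ($N{\left(X \right)} = -6 + \frac{X \left(X + X\right)}{3} = -6 + \frac{X 2 X}{3} = -6 + \frac{2 X^{2}}{3}$)
$\left(\left(-4\right) 0 \left(-2\right) + N{\left(-14 \right)}\right)^{2} = \left(\left(-4\right) 0 \left(-2\right) - \left(6 - \frac{2 \left(-14\right)^{2}}{3}\right)\right)^{2} = \left(0 \left(-2\right) + \left(-6 + \frac{2}{3} \cdot 196\right)\right)^{2} = \left(0 + \left(-6 + \frac{392}{3}\right)\right)^{2} = \left(0 + \frac{374}{3}\right)^{2} = \left(\frac{374}{3}\right)^{2} = \frac{139876}{9}$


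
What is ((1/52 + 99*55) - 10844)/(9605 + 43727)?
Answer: -280747/2773264 ≈ -0.10123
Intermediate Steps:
((1/52 + 99*55) - 10844)/(9605 + 43727) = ((1/52 + 5445) - 10844)/53332 = (283141/52 - 10844)*(1/53332) = -280747/52*1/53332 = -280747/2773264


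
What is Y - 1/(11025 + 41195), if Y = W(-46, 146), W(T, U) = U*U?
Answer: 1113121519/52220 ≈ 21316.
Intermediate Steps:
W(T, U) = U**2
Y = 21316 (Y = 146**2 = 21316)
Y - 1/(11025 + 41195) = 21316 - 1/(11025 + 41195) = 21316 - 1/52220 = 1113121519/52220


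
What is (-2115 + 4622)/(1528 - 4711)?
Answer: -2507/3183 ≈ -0.78762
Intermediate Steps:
(-2115 + 4622)/(1528 - 4711) = 2507/(-3183) = 2507*(-1/3183) = -2507/3183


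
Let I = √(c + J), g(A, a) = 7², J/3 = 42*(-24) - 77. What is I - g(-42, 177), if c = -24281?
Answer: -49 + 4*I*√1721 ≈ -49.0 + 165.94*I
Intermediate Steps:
J = -3255 (J = 3*(42*(-24) - 77) = 3*(-1008 - 77) = 3*(-1085) = -3255)
g(A, a) = 49
I = 4*I*√1721 (I = √(-24281 - 3255) = √(-27536) = 4*I*√1721 ≈ 165.94*I)
I - g(-42, 177) = 4*I*√1721 - 1*49 = 4*I*√1721 - 49 = -49 + 4*I*√1721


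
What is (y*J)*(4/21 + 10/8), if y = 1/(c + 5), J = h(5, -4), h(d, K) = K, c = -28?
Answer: 121/483 ≈ 0.25052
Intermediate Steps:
J = -4
y = -1/23 (y = 1/(-28 + 5) = 1/(-23) = -1/23 ≈ -0.043478)
(y*J)*(4/21 + 10/8) = (-1/23*(-4))*(4/21 + 10/8) = 4*(4*(1/21) + 10*(1/8))/23 = 4*(4/21 + 5/4)/23 = (4/23)*(121/84) = 121/483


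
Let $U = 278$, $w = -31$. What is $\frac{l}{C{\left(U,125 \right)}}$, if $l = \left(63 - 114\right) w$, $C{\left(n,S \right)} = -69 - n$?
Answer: $- \frac{1581}{347} \approx -4.5562$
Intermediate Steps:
$l = 1581$ ($l = \left(63 - 114\right) \left(-31\right) = \left(-51\right) \left(-31\right) = 1581$)
$\frac{l}{C{\left(U,125 \right)}} = \frac{1581}{-69 - 278} = \frac{1581}{-347} = 1581 \left(- \frac{1}{347}\right) = - \frac{1581}{347}$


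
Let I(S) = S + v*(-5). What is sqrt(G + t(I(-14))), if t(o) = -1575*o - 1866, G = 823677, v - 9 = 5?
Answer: sqrt(954111) ≈ 976.79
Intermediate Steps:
v = 14 (v = 9 + 5 = 14)
I(S) = -70 + S (I(S) = S + 14*(-5) = S - 70 = -70 + S)
t(o) = -1866 - 1575*o
sqrt(G + t(I(-14))) = sqrt(823677 + (-1866 - 1575*(-70 - 14))) = sqrt(823677 + (-1866 - 1575*(-84))) = sqrt(823677 + (-1866 + 132300)) = sqrt(823677 + 130434) = sqrt(954111)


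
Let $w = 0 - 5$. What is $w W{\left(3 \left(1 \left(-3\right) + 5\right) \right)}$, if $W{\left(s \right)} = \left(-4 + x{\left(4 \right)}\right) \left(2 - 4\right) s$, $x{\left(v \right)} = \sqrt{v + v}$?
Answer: $-240 + 120 \sqrt{2} \approx -70.294$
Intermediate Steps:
$x{\left(v \right)} = \sqrt{2} \sqrt{v}$ ($x{\left(v \right)} = \sqrt{2 v} = \sqrt{2} \sqrt{v}$)
$w = -5$
$W{\left(s \right)} = s \left(8 - 4 \sqrt{2}\right)$ ($W{\left(s \right)} = \left(-4 + \sqrt{2} \sqrt{4}\right) \left(2 - 4\right) s = \left(-4 + \sqrt{2} \cdot 2\right) \left(-2\right) s = \left(-4 + 2 \sqrt{2}\right) \left(-2\right) s = \left(8 - 4 \sqrt{2}\right) s = s \left(8 - 4 \sqrt{2}\right)$)
$w W{\left(3 \left(1 \left(-3\right) + 5\right) \right)} = - 5 \cdot 4 \cdot 3 \left(1 \left(-3\right) + 5\right) \left(2 - \sqrt{2}\right) = - 5 \cdot 4 \cdot 3 \left(-3 + 5\right) \left(2 - \sqrt{2}\right) = - 5 \cdot 4 \cdot 3 \cdot 2 \left(2 - \sqrt{2}\right) = - 5 \cdot 4 \cdot 6 \left(2 - \sqrt{2}\right) = - 5 \left(48 - 24 \sqrt{2}\right) = -240 + 120 \sqrt{2}$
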